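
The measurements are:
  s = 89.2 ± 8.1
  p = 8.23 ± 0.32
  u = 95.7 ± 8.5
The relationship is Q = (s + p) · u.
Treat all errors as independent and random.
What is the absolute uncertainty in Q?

Let w = s + p = 97.4. δw = √(δs² + δp²) = √(65.6 + 0.102) = 8.11, so δw/w = 0.0832.
Q is then a monomial in w, u:
δQ/Q = √((δw/w)² + (1·δu/u)²) = √(0.00692 + 0.00789) = 0.122
Q = 9320, so δQ = 0.122 × 9320 = 1130.

1130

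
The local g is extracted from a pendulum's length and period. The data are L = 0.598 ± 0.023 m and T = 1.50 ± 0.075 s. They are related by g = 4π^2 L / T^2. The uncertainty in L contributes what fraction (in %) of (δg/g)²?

12.9%

(δg/g)² = (1·δL/L)² + (-2·δT/T)²
  L term: (1×0.0385)² = 0.00148
  T term: (-2×0.0500)² = 0.0100
Total = 0.0115. Share from L = 0.00148/0.0115 = 0.129.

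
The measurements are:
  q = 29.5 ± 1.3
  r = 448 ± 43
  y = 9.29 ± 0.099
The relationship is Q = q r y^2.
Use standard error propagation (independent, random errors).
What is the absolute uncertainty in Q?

Q is a product of powers, so relative uncertainties combine in quadrature:
  (1·δq/q)² = (1×0.0441)² = 0.00194;  (1·δr/r)² = (1×0.0960)² = 0.00921;  (2·δy/y)² = (2×0.0107)² = 0.000454
δQ/Q = √(0.0116) = 0.108
Q = 1.14e+06, so δQ = 0.108 × 1.14e+06 = 1.23e+05.

1.23e+05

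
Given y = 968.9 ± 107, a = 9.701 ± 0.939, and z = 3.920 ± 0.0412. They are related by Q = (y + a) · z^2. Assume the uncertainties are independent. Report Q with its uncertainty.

15040 ± 1670

Let u = y + a = 978.6. δu = √(δy² + δa²) = √(11400 + 0.882) = 107, so δu/u = 0.109.
Q is then a monomial in u, z:
δQ/Q = √((δu/u)² + (2·δz/z)²) = √(0.0120 + 0.000442) = 0.111
Q = 15040, so δQ = 0.111 × 15040 = 1670.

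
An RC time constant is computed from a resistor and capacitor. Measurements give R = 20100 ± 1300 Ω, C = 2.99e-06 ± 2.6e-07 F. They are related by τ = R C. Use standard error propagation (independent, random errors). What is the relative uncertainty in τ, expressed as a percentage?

Each factor contributes (exponent × relative error)² to (δτ/τ)²:
  (1·δR/R)² = (1×0.0647)² = 0.00418;  (1·δC/C)² = (1×0.0870)² = 0.00756
δτ/τ = √(0.0117) = 0.108

10.8%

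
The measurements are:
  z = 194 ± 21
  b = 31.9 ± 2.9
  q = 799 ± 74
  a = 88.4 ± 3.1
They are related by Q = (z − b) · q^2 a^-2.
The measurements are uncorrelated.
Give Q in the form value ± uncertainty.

Let u = z − b = 162. δu = √(δz² + δb²) = √(441 + 8.41) = 21.2, so δu/u = 0.131.
Q is then a monomial in u, q, a:
δQ/Q = √((δu/u)² + (2·δq/q)² + (-2·δa/a)²) = √(0.0171 + 0.0343 + 0.00492) = 0.237
Q = 13200, so δQ = 0.237 × 13200 = 3140.

13200 ± 3140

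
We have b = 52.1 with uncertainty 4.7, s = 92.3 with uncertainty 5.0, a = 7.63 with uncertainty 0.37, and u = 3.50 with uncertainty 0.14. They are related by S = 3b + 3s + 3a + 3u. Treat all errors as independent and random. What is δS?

Absolute uncertainties add in quadrature for a linear combination:
  (3·δb)² = 199;  (3·δs)² = 225;  (3·δa)² = 1.23;  (3·δu)² = 0.176
δS = √(425) = 20.6

20.6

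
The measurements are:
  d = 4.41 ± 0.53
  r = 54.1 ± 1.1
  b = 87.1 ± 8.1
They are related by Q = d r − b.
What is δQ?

30.2

Let p = d·r = 239. δp/p = √((1·δd/d)² + (1·δr/r)²) = √(0.0144 + 0.000413) = 0.122, so δp = 29.1.
Q = p − b: δQ = √(δp² + δb²) = √(846 + 65.6) = 30.2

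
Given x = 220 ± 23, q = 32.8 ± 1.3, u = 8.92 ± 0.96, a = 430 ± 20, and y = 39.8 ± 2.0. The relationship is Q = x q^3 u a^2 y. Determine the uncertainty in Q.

Each factor contributes (exponent × relative error)² to (δQ/Q)²:
  (1·δx/x)² = (1×0.105)² = 0.0109;  (3·δq/q)² = (3×0.0396)² = 0.0141;  (1·δu/u)² = (1×0.108)² = 0.0116;  (2·δa/a)² = (2×0.0465)² = 0.00865;  (1·δy/y)² = (1×0.0503)² = 0.00253
δQ/Q = √(0.0478) = 0.219
Q = 5.1e+14, so δQ = 0.219 × 5.1e+14 = 1.11e+14.

1.11e+14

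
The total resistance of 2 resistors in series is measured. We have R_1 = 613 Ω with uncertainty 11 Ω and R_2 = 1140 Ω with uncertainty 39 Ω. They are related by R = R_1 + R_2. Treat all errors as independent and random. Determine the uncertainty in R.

40.5 Ω

Each term contributes (cᵢ δxᵢ)² to (δR)²:
  (δR_1)² = 121;  (δR_2)² = 1520
δR = √(1640) = 40.5 Ω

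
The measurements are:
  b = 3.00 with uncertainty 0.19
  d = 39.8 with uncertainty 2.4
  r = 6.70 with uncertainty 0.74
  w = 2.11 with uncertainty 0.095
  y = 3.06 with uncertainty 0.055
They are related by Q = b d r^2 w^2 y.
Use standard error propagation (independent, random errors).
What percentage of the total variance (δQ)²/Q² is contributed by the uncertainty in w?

12.5%

(δQ/Q)² = (1·δb/b)² + (1·δd/d)² + (2·δr/r)² + (2·δw/w)² + (1·δy/y)²
  b term: (1×0.0633)² = 0.00401
  d term: (1×0.0603)² = 0.00364
  r term: (2×0.110)² = 0.0488
  w term: (2×0.0450)² = 0.00811
  y term: (1×0.0180)² = 0.000323
Total = 0.0649. Share from w = 0.00811/0.0649 = 0.125.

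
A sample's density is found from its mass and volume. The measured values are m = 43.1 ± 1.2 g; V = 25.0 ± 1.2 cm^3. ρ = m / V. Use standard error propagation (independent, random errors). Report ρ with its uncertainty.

1.72 ± 0.0957 g/cm^3

Each factor contributes (exponent × relative error)² to (δρ/ρ)²:
  (1·δm/m)² = (1×0.0278)² = 0.000775;  (-1·δV/V)² = (-1×0.0480)² = 0.00230
δρ/ρ = √(0.00308) = 0.0555
ρ = 1.72 g/cm^3, so δρ = 0.0555 × 1.72 = 0.0957 g/cm^3.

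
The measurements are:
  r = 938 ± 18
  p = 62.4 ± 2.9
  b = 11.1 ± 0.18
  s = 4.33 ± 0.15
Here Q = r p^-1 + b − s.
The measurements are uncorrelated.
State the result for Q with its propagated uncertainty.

21.8 ± 0.791

Let w = r·p^-1 = 15.0. δw/w = √((1·δr/r)² + (-1·δp/p)²) = √(0.000368 + 0.00216) = 0.0503, so δw = 0.756.
Q = w + b − s: δQ = √(δw² + δb² + δs²) = √(0.571 + 0.0324 + 0.0225) = 0.791
Q = 21.8.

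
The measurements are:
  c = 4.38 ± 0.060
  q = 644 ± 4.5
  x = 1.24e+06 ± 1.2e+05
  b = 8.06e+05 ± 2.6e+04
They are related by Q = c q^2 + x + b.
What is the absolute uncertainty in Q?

Let p = c·q^2 = 1.82e+06. δp/p = √((1·δc/c)² + (2·δq/q)²) = √(0.000188 + 0.000195) = 0.0196, so δp = 35500.
Q = p + x + b: δQ = √(δp² + δx² + δb²) = √(1.26e+09 + 1.44e+10 + 6.76e+08) = 1.28e+05

1.28e+05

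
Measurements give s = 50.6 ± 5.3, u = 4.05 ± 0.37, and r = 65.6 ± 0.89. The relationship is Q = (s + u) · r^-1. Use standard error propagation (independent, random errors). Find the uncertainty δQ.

Let w = s + u = 54.6. δw = √(δs² + δu²) = √(28.1 + 0.137) = 5.31, so δw/w = 0.0972.
Q is then a monomial in w, r:
δQ/Q = √((δw/w)² + (-1·δr/r)²) = √(0.00945 + 0.000184) = 0.0982
Q = 0.833, so δQ = 0.0982 × 0.833 = 0.0818.

0.0818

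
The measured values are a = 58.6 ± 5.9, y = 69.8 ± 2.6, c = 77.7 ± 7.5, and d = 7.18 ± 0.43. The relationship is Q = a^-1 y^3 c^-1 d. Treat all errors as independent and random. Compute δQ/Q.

Products/powers → add relative errors in quadrature, weighted by exponent:
  (-1·δa/a)² = (-1×0.101)² = 0.0101;  (3·δy/y)² = (3×0.0372)² = 0.0125;  (-1·δc/c)² = (-1×0.0965)² = 0.00932;  (1·δd/d)² = (1×0.0599)² = 0.00359
δQ/Q = √(0.0355) = 0.188

0.188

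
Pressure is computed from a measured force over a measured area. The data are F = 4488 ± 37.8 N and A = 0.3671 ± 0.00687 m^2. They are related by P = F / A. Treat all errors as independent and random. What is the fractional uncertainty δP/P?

0.0205

Relative error in a monomial: (δP/P)² = Σ (nᵢ · δxᵢ/xᵢ)².
  (1·δF/F)² = (1×0.00842)² = 7.09e-05;  (-1·δA/A)² = (-1×0.0187)² = 0.000350
δP/P = √(0.000421) = 0.0205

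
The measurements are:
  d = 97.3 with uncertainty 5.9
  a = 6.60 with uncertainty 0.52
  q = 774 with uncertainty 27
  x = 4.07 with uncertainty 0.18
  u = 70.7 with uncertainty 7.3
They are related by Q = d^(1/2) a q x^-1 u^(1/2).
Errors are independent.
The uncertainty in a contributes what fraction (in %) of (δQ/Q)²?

47.9%

(δQ/Q)² = (½·δd/d)² + (1·δa/a)² + (1·δq/q)² + (-1·δx/x)² + (½·δu/u)²
  d term: (0.5×0.0606)² = 0.000919
  a term: (1×0.0788)² = 0.00621
  q term: (1×0.0349)² = 0.00122
  x term: (-1×0.0442)² = 0.00196
  u term: (0.5×0.103)² = 0.00267
Total = 0.0130. Share from a = 0.00621/0.0130 = 0.479.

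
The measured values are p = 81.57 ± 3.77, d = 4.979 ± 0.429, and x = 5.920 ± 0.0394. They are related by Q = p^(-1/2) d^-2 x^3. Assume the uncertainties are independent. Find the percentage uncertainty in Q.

Each factor contributes (exponent × relative error)² to (δQ/Q)²:
  (−½·δp/p)² = (-0.5×0.0462)² = 0.000534;  (-2·δd/d)² = (-2×0.0862)² = 0.0297;  (3·δx/x)² = (3×0.00666)² = 0.000399
δQ/Q = √(0.0306) = 0.175

17.5%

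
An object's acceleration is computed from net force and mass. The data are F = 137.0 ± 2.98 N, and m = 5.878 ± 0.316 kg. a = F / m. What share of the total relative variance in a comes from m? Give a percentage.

(δa/a)² = (1·δF/F)² + (-1·δm/m)²
  F term: (1×0.0218)² = 0.000473
  m term: (-1×0.0538)² = 0.00289
Total = 0.00336. Share from m = 0.00289/0.00336 = 0.859.

85.9%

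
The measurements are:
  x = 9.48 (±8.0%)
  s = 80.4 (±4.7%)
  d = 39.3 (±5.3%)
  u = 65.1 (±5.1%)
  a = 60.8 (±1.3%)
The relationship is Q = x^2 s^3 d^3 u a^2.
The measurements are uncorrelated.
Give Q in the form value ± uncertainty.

(6.82 ± 1.86) × 10^17

Since Q is a product/quotient, work with relative uncertainties:
  (2·δx/x)² = (2×0.0800)² = 0.0256;  (3·δs/s)² = (3×0.0470)² = 0.0199;  (3·δd/d)² = (3×0.0530)² = 0.0253;  (1·δu/u)² = (1×0.0510)² = 0.00260;  (2·δa/a)² = (2×0.0130)² = 0.000676
δQ/Q = √(0.0740) = 0.272
Q = 6.82e+17, so δQ = 0.272 × 6.82e+17 = 1.86e+17.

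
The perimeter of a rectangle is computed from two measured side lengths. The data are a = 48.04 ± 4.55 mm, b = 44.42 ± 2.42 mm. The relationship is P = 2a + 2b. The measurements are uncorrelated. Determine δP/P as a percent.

P is a linear combination, so absolute uncertainties add in quadrature:
  (2·δa)² = 82.8;  (2·δb)² = 23.4
δP = √(106) = 10.3 mm
P = 184.9 mm, so δP/P = 10.3/184.9 = 0.0557.

5.57%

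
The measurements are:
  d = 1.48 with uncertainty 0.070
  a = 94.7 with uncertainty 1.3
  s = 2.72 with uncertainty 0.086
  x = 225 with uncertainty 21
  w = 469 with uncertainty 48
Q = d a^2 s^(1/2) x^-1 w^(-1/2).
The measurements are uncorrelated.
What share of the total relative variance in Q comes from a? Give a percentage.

5.17%

(δQ/Q)² = (1·δd/d)² + (2·δa/a)² + (½·δs/s)² + (-1·δx/x)² + (−½·δw/w)²
  d term: (1×0.0473)² = 0.00224
  a term: (2×0.0137)² = 0.000754
  s term: (0.5×0.0316)² = 0.000250
  x term: (-1×0.0933)² = 0.00871
  w term: (-0.5×0.102)² = 0.00262
Total = 0.0146. Share from a = 0.000754/0.0146 = 0.0517.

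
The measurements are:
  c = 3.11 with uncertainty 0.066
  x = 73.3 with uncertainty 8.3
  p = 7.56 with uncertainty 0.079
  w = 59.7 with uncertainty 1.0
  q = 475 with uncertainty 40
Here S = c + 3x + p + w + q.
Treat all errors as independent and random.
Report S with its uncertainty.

765 ± 47.1

For a sum/difference, combine absolute errors in quadrature:
  (δc)² = 0.00436;  (3·δx)² = 620;  (δp)² = 0.00624;  (δw)² = 1.00;  (δq)² = 1600
δS = √(2220) = 47.1
S = 765.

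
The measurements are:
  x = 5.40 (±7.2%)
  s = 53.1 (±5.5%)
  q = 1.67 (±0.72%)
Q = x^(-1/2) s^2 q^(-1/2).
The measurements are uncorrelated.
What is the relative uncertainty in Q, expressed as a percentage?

Products/powers → add relative errors in quadrature, weighted by exponent:
  (−½·δx/x)² = (-0.5×0.0720)² = 0.00130;  (2·δs/s)² = (2×0.0550)² = 0.0121;  (−½·δq/q)² = (-0.5×0.00720)² = 1.3e-05
δQ/Q = √(0.0134) = 0.116

11.6%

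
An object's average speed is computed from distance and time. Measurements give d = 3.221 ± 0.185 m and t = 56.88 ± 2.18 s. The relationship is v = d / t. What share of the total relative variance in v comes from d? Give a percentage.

69.2%

(δv/v)² = (1·δd/d)² + (-1·δt/t)²
  d term: (1×0.0574)² = 0.00330
  t term: (-1×0.0383)² = 0.00147
Total = 0.00477. Share from d = 0.00330/0.00477 = 0.692.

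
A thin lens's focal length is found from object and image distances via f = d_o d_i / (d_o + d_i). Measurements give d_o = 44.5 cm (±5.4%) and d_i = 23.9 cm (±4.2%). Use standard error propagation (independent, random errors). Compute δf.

∂f/∂d_o = (d_i/(d_o+d_i))² = 0.122;  ∂f/∂d_i = (d_o/(d_o+d_i))² = 0.423
δf = √((∂f/∂d_o · δd_o)² + (∂f/∂d_i · δd_i)²) = √(0.0861 + 0.181) = 0.516 cm

0.516 cm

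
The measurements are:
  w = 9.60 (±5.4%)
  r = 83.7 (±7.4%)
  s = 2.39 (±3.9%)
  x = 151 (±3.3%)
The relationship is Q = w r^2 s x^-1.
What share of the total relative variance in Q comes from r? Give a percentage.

(δQ/Q)² = (1·δw/w)² + (2·δr/r)² + (1·δs/s)² + (-1·δx/x)²
  w term: (1×0.0540)² = 0.00292
  r term: (2×0.0740)² = 0.0219
  s term: (1×0.0390)² = 0.00152
  x term: (-1×0.0330)² = 0.00109
Total = 0.0274. Share from r = 0.0219/0.0274 = 0.799.

79.9%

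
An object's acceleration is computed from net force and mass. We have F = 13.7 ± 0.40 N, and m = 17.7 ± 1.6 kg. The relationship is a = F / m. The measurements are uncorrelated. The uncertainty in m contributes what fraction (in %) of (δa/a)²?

90.6%

(δa/a)² = (1·δF/F)² + (-1·δm/m)²
  F term: (1×0.0292)² = 0.000852
  m term: (-1×0.0904)² = 0.00817
Total = 0.00902. Share from m = 0.00817/0.00902 = 0.906.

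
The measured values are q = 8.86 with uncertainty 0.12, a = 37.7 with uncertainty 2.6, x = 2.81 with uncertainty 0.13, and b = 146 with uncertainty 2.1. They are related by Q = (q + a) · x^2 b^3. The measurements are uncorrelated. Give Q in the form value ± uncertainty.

(1.14 ± 0.133) × 10^9

Let u = q + a = 46.6. δu = √(δq² + δa²) = √(0.0144 + 6.76) = 2.60, so δu/u = 0.0559.
Q is then a monomial in u, x, b:
δQ/Q = √((δu/u)² + (2·δx/x)² + (3·δb/b)²) = √(0.00312 + 0.00856 + 0.00186) = 0.116
Q = 1.14e+09, so δQ = 0.116 × 1.14e+09 = 1.33e+08.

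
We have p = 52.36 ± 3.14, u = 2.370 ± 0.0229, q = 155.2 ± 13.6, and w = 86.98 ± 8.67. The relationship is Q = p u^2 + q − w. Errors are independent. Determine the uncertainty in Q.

Let h = p·u^2 = 294.1. δh/h = √((1·δp/p)² + (2·δu/u)²) = √(0.00360 + 0.000373) = 0.0630, so δh = 18.5.
Q = h + q − w: δQ = √(δh² + δq² + δw²) = √(343 + 185 + 75.2) = 24.6

24.6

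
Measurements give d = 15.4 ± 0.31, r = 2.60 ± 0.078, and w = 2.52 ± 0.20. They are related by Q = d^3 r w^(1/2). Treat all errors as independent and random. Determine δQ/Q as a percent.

Each factor contributes (exponent × relative error)² to (δQ/Q)²:
  (3·δd/d)² = (3×0.0201)² = 0.00365;  (1·δr/r)² = (1×0.0300)² = 0.000900;  (½·δw/w)² = (0.5×0.0794)² = 0.00157
δQ/Q = √(0.00612) = 0.0782

7.82%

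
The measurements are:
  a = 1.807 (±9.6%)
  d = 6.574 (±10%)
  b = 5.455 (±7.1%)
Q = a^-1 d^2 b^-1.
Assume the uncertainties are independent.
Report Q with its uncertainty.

4.384 ± 1.02

Each factor contributes (exponent × relative error)² to (δQ/Q)²:
  (-1·δa/a)² = (-1×0.0960)² = 0.00922;  (2·δd/d)² = (2×0.100)² = 0.0400;  (-1·δb/b)² = (-1×0.0710)² = 0.00504
δQ/Q = √(0.0543) = 0.233
Q = 4.384, so δQ = 0.233 × 4.384 = 1.02.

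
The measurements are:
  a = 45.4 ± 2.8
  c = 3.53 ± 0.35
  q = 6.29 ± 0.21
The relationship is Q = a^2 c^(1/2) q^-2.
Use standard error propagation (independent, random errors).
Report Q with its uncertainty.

Q is a product of powers, so relative uncertainties combine in quadrature:
  (2·δa/a)² = (2×0.0617)² = 0.0152;  (½·δc/c)² = (0.5×0.0992)² = 0.00246;  (-2·δq/q)² = (-2×0.0334)² = 0.00446
δQ/Q = √(0.0221) = 0.149
Q = 97.9, so δQ = 0.149 × 97.9 = 14.6.

97.9 ± 14.6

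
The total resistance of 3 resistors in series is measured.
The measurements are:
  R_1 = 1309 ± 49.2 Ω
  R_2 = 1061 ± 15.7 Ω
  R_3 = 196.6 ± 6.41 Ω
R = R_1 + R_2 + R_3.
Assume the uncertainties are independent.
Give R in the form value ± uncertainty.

2567 ± 52.0 Ω

R is a linear combination, so absolute uncertainties add in quadrature:
  (δR_1)² = 2420;  (δR_2)² = 246;  (δR_3)² = 41.1
δR = √(2710) = 52.0 Ω
R = 2567 Ω.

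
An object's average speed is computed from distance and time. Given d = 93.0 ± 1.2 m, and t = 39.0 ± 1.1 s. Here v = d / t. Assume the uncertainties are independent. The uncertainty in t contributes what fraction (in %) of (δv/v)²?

(δv/v)² = (1·δd/d)² + (-1·δt/t)²
  d term: (1×0.0129)² = 0.000166
  t term: (-1×0.0282)² = 0.000796
Total = 0.000962. Share from t = 0.000796/0.000962 = 0.827.

82.7%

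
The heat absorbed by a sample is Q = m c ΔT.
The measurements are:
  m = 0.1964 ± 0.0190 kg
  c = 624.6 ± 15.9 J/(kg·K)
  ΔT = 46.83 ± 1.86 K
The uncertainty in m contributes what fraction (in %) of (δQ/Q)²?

(δQ/Q)² = (1·δm/m)² + (1·δc/c)² + (1·δΔT/ΔT)²
  m term: (1×0.0967)² = 0.00936
  c term: (1×0.0255)² = 0.000648
  ΔT term: (1×0.0397)² = 0.00158
Total = 0.0116. Share from m = 0.00936/0.0116 = 0.808.

80.8%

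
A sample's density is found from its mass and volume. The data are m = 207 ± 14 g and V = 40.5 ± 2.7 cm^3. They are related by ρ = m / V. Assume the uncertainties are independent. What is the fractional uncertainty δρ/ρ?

0.0950

For a monomial ρ ∝ m, V^-1, fractional errors add in quadrature:
  (1·δm/m)² = (1×0.0676)² = 0.00457;  (-1·δV/V)² = (-1×0.0667)² = 0.00444
δρ/ρ = √(0.00902) = 0.0950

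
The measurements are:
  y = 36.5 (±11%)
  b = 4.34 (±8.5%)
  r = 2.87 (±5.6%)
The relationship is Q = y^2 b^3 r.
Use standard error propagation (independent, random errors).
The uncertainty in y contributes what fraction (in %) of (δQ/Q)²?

41.5%

(δQ/Q)² = (2·δy/y)² + (3·δb/b)² + (1·δr/r)²
  y term: (2×0.110)² = 0.0484
  b term: (3×0.0850)² = 0.0650
  r term: (1×0.0560)² = 0.00314
Total = 0.117. Share from y = 0.0484/0.117 = 0.415.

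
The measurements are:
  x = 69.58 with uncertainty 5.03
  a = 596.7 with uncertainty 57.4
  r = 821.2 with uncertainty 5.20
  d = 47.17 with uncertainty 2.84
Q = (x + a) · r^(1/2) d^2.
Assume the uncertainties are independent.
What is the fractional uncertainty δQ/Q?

0.148

Let u = x + a = 666.3. δu = √(δx² + δa²) = √(25.3 + 3290) = 57.6, so δu/u = 0.0865.
Q is then a monomial in u, r, d:
δQ/Q = √((δu/u)² + (½·δr/r)² + (2·δd/d)²) = √(0.00748 + 1e-05 + 0.0145) = 0.148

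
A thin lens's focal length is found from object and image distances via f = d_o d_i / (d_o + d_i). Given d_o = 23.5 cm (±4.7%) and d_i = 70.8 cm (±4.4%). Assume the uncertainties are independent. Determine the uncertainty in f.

0.652 cm

∂f/∂d_o = (d_i/(d_o+d_i))² = 0.564;  ∂f/∂d_i = (d_o/(d_o+d_i))² = 0.0621
δf = √((∂f/∂d_o · δd_o)² + (∂f/∂d_i · δd_i)²) = √(0.388 + 0.0374) = 0.652 cm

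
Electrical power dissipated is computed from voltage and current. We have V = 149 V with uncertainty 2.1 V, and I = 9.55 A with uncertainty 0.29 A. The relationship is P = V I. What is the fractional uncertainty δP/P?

For a monomial P ∝ V, I, fractional errors add in quadrature:
  (1·δV/V)² = (1×0.0141)² = 0.000199;  (1·δI/I)² = (1×0.0304)² = 0.000922
δP/P = √(0.00112) = 0.0335

0.0335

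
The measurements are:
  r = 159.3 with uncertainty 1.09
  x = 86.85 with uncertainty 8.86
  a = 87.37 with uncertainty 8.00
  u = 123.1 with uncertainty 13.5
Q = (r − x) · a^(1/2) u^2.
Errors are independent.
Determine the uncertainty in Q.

Let w = r − x = 72.45. δw = √(δr² + δx²) = √(1.19 + 78.5) = 8.93, so δw/w = 0.123.
Q is then a monomial in w, a, u:
δQ/Q = √((δw/w)² + (½·δa/a)² + (2·δu/u)²) = √(0.0152 + 0.00210 + 0.0481) = 0.256
Q = 1.026e+07, so δQ = 0.256 × 1.026e+07 = 2.62e+06.

2.62e+06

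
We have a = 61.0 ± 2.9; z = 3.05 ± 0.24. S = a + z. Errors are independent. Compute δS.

2.91

Sums and differences: (δS)² = Σ (cᵢ δxᵢ)².
  (δa)² = 8.41;  (δz)² = 0.0576
δS = √(8.47) = 2.91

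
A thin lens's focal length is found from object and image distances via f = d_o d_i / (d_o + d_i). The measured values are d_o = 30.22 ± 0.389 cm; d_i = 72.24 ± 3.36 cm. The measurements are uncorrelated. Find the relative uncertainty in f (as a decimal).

0.0164

∂f/∂d_o = (d_i/(d_o+d_i))² = 0.497;  ∂f/∂d_i = (d_o/(d_o+d_i))² = 0.0870
δf = √((∂f/∂d_o · δd_o)² + (∂f/∂d_i · δd_i)²) = √(0.0374 + 0.0854) = 0.350 cm
f = 21.31 cm, so δf/f = 0.350/21.31 = 0.0164.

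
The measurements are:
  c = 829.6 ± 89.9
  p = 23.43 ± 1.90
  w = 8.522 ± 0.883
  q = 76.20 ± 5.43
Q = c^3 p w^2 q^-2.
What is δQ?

Q is a product of powers, so relative uncertainties combine in quadrature:
  (3·δc/c)² = (3×0.108)² = 0.106;  (1·δp/p)² = (1×0.0811)² = 0.00658;  (2·δw/w)² = (2×0.104)² = 0.0429;  (-2·δq/q)² = (-2×0.0713)² = 0.0203
δQ/Q = √(0.176) = 0.419
Q = 1.673e+08, so δQ = 0.419 × 1.673e+08 = 7.01e+07.

7.01e+07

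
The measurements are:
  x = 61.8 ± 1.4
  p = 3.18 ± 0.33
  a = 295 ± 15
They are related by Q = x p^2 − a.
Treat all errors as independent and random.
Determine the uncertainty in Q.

131

Let w = x·p^2 = 625. δw/w = √((1·δx/x)² + (2·δp/p)²) = √(0.000513 + 0.0431) = 0.209, so δw = 130.
Q = w − a: δQ = √(δw² + δa²) = √(17000 + 225) = 131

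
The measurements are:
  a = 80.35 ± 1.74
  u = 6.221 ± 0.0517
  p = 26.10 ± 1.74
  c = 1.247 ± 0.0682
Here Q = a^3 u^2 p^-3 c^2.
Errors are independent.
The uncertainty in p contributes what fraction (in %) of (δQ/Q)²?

70.8%

(δQ/Q)² = (3·δa/a)² + (2·δu/u)² + (-3·δp/p)² + (2·δc/c)²
  a term: (3×0.0217)² = 0.00422
  u term: (2×0.00831)² = 0.000276
  p term: (-3×0.0667)² = 0.0400
  c term: (2×0.0547)² = 0.0120
Total = 0.0565. Share from p = 0.0400/0.0565 = 0.708.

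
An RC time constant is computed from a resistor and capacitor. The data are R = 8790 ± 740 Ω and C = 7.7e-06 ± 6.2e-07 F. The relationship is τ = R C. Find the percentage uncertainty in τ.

11.6%

For a monomial τ ∝ R, C, fractional errors add in quadrature:
  (1·δR/R)² = (1×0.0842)² = 0.00709;  (1·δC/C)² = (1×0.0805)² = 0.00648
δτ/τ = √(0.0136) = 0.116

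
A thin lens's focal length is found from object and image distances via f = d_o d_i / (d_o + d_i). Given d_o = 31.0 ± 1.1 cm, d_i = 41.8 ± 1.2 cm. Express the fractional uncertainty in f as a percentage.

2.38%

∂f/∂d_o = (d_i/(d_o+d_i))² = 0.330;  ∂f/∂d_i = (d_o/(d_o+d_i))² = 0.181
δf = √((∂f/∂d_o · δd_o)² + (∂f/∂d_i · δd_i)²) = √(0.132 + 0.0473) = 0.423 cm
f = 17.8 cm, so δf/f = 0.423/17.8 = 0.0238.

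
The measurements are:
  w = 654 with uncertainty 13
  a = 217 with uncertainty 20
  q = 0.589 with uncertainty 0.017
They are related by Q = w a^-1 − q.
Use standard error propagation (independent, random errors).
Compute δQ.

Let p = w·a^-1 = 3.01. δp/p = √((1·δw/w)² + (-1·δa/a)²) = √(0.000395 + 0.00849) = 0.0943, so δp = 0.284.
Q = p − q: δQ = √(δp² + δq²) = √(0.0807 + 0.000289) = 0.285

0.285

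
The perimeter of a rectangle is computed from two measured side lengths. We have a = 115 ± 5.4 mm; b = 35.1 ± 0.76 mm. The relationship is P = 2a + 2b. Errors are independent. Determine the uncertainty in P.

10.9 mm

P is a linear combination, so absolute uncertainties add in quadrature:
  (2·δa)² = 117;  (2·δb)² = 2.31
δP = √(119) = 10.9 mm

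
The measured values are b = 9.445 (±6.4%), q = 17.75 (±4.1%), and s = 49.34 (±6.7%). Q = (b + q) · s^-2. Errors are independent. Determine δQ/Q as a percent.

13.8%

Let u = b + q = 27.20. δu = √(δb² + δq²) = √(0.365 + 0.530) = 0.946, so δu/u = 0.0348.
Q is then a monomial in u, s:
δQ/Q = √((δu/u)² + (-2·δs/s)²) = √(0.00121 + 0.0180) = 0.138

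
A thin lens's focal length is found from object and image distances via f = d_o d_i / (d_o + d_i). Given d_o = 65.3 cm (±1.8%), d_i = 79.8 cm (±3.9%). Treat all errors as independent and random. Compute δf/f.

∂f/∂d_o = (d_i/(d_o+d_i))² = 0.302;  ∂f/∂d_i = (d_o/(d_o+d_i))² = 0.203
δf = √((∂f/∂d_o · δd_o)² + (∂f/∂d_i · δd_i)²) = √(0.126 + 0.397) = 0.724 cm
f = 35.9 cm, so δf/f = 0.724/35.9 = 0.0202.

0.0202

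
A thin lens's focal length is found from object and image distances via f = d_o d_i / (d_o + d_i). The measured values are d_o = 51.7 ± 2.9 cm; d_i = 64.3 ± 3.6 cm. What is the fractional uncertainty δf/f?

0.0399

∂f/∂d_o = (d_i/(d_o+d_i))² = 0.307;  ∂f/∂d_i = (d_o/(d_o+d_i))² = 0.199
δf = √((∂f/∂d_o · δd_o)² + (∂f/∂d_i · δd_i)²) = √(0.794 + 0.511) = 1.14 cm
f = 28.7 cm, so δf/f = 1.14/28.7 = 0.0399.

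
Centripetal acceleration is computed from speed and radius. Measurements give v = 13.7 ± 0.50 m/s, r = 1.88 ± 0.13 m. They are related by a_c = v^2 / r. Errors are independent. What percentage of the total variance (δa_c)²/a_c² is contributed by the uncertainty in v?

(δa_c/a_c)² = (2·δv/v)² + (-1·δr/r)²
  v term: (2×0.0365)² = 0.00533
  r term: (-1×0.0691)² = 0.00478
Total = 0.0101. Share from v = 0.00533/0.0101 = 0.527.

52.7%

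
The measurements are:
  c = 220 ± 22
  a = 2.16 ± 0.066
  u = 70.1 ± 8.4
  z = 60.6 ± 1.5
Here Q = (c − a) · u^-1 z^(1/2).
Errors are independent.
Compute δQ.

Let w = c − a = 218. δw = √(δc² + δa²) = √(484 + 0.00436) = 22.0, so δw/w = 0.101.
Q is then a monomial in w, u, z:
δQ/Q = √((δw/w)² + (-1·δu/u)² + (½·δz/z)²) = √(0.0102 + 0.0144 + 0.000153) = 0.157
Q = 24.2, so δQ = 0.157 × 24.2 = 3.80.

3.80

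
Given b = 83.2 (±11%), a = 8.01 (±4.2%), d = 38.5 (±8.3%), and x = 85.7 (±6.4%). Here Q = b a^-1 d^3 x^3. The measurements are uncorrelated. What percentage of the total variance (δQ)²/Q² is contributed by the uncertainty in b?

(δQ/Q)² = (1·δb/b)² + (-1·δa/a)² + (3·δd/d)² + (3·δx/x)²
  b term: (1×0.110)² = 0.0121
  a term: (-1×0.0420)² = 0.00176
  d term: (3×0.0830)² = 0.0620
  x term: (3×0.0640)² = 0.0369
Total = 0.113. Share from b = 0.0121/0.113 = 0.107.

10.7%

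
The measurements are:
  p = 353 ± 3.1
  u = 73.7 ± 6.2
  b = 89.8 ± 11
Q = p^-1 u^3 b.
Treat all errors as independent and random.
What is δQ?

28600

Relative error in a monomial: (δQ/Q)² = Σ (nᵢ · δxᵢ/xᵢ)².
  (-1·δp/p)² = (-1×0.00878)² = 7.71e-05;  (3·δu/u)² = (3×0.0841)² = 0.0637;  (1·δb/b)² = (1×0.122)² = 0.0150
δQ/Q = √(0.0788) = 0.281
Q = 1.02e+05, so δQ = 0.281 × 1.02e+05 = 28600.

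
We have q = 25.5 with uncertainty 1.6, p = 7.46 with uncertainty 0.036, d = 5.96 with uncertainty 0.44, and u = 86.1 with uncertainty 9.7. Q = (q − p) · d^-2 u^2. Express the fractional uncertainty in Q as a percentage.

Let w = q − p = 18.0. δw = √(δq² + δp²) = √(2.56 + 0.00130) = 1.60, so δw/w = 0.0887.
Q is then a monomial in w, d, u:
δQ/Q = √((δw/w)² + (-2·δd/d)² + (2·δu/u)²) = √(0.00787 + 0.0218 + 0.0508) = 0.284

28.4%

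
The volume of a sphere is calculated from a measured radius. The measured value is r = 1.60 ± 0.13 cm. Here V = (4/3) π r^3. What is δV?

4.18 cm^3

Since V is a product/quotient, work with relative uncertainties:
  (3·δr/r)² = (3×0.0813)² = 0.0594
δV/V = √(0.0594) = 0.244
V = 17.2 cm^3, so δV = 0.244 × 17.2 = 4.18 cm^3.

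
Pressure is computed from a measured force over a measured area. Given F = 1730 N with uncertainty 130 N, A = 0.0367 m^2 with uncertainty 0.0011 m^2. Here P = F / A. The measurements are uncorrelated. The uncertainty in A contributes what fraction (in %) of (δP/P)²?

(δP/P)² = (1·δF/F)² + (-1·δA/A)²
  F term: (1×0.0751)² = 0.00565
  A term: (-1×0.0300)² = 0.000898
Total = 0.00655. Share from A = 0.000898/0.00655 = 0.137.

13.7%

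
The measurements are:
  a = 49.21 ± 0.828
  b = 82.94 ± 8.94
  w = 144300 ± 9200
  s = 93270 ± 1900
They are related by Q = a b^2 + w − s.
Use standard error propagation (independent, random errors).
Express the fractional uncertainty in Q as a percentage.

Let p = a·b^2 = 338500. δp/p = √((1·δa/a)² + (2·δb/b)²) = √(0.000283 + 0.0465) = 0.216, so δp = 73200.
Q = p + w − s: δQ = √(δp² + δw² + δs²) = √(5.36e+09 + 8.46e+07 + 3.61e+06) = 73800
Q = 389500, so δQ/Q = 73800/389500 = 0.189.

18.9%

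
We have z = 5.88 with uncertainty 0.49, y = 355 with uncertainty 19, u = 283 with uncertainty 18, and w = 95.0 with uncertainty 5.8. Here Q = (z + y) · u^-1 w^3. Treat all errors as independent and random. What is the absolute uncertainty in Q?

2.2e+05

Let h = z + y = 361. δh = √(δz² + δy²) = √(0.240 + 361) = 19.0, so δh/h = 0.0527.
Q is then a monomial in h, u, w:
δQ/Q = √((δh/h)² + (-1·δu/u)² + (3·δw/w)²) = √(0.00277 + 0.00405 + 0.0335) = 0.201
Q = 1.09e+06, so δQ = 0.201 × 1.09e+06 = 2.2e+05.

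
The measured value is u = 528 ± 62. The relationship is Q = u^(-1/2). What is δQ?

0.00256

Products/powers → add relative errors in quadrature, weighted by exponent:
  (−½·δu/u)² = (-0.5×0.117)² = 0.00345
δQ/Q = √(0.00345) = 0.0587
Q = 0.0435, so δQ = 0.0587 × 0.0435 = 0.00256.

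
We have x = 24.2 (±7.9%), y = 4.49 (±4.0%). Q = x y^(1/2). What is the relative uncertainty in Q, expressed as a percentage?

Since Q is a product/quotient, work with relative uncertainties:
  (1·δx/x)² = (1×0.0790)² = 0.00624;  (½·δy/y)² = (0.5×0.0400)² = 0.000400
δQ/Q = √(0.00664) = 0.0815

8.15%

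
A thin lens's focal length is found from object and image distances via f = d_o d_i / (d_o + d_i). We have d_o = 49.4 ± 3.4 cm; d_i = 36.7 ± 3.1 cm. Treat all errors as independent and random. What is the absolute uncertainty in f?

1.19 cm

∂f/∂d_o = (d_i/(d_o+d_i))² = 0.182;  ∂f/∂d_i = (d_o/(d_o+d_i))² = 0.329
δf = √((∂f/∂d_o · δd_o)² + (∂f/∂d_i · δd_i)²) = √(0.382 + 1.04) = 1.19 cm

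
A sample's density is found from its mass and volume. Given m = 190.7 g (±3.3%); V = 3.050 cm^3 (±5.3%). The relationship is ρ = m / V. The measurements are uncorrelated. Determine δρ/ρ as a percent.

Relative error in a monomial: (δρ/ρ)² = Σ (nᵢ · δxᵢ/xᵢ)².
  (1·δm/m)² = (1×0.0330)² = 0.00109;  (-1·δV/V)² = (-1×0.0530)² = 0.00281
δρ/ρ = √(0.00390) = 0.0624

6.24%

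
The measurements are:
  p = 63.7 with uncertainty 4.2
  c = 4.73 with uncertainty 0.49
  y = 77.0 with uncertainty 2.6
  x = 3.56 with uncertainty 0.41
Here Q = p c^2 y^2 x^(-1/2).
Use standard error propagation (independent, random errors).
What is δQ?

1.05e+06

Products/powers → add relative errors in quadrature, weighted by exponent:
  (1·δp/p)² = (1×0.0659)² = 0.00435;  (2·δc/c)² = (2×0.104)² = 0.0429;  (2·δy/y)² = (2×0.0338)² = 0.00456;  (−½·δx/x)² = (-0.5×0.115)² = 0.00332
δQ/Q = √(0.0552) = 0.235
Q = 4.48e+06, so δQ = 0.235 × 4.48e+06 = 1.05e+06.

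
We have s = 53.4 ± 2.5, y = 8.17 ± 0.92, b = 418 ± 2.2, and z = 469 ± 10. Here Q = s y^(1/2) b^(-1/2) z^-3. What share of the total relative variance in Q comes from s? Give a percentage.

23.2%

(δQ/Q)² = (1·δs/s)² + (½·δy/y)² + (−½·δb/b)² + (-3·δz/z)²
  s term: (1×0.0468)² = 0.00219
  y term: (0.5×0.113)² = 0.00317
  b term: (-0.5×0.00526)² = 6.93e-06
  z term: (-3×0.0213)² = 0.00409
Total = 0.00946. Share from s = 0.00219/0.00946 = 0.232.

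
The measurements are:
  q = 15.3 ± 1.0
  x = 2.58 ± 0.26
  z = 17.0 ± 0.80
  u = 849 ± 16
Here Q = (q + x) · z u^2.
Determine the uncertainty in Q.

Let w = q + x = 17.9. δw = √(δq² + δx²) = √(1.00 + 0.0676) = 1.03, so δw/w = 0.0578.
Q is then a monomial in w, z, u:
δQ/Q = √((δw/w)² + (1·δz/z)² + (2·δu/u)²) = √(0.00334 + 0.00221 + 0.00142) = 0.0835
Q = 2.19e+08, so δQ = 0.0835 × 2.19e+08 = 1.83e+07.

1.83e+07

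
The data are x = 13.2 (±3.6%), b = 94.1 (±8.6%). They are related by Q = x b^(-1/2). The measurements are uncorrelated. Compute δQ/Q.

0.0561

Q is a product of powers, so relative uncertainties combine in quadrature:
  (1·δx/x)² = (1×0.0360)² = 0.00130;  (−½·δb/b)² = (-0.5×0.0860)² = 0.00185
δQ/Q = √(0.00315) = 0.0561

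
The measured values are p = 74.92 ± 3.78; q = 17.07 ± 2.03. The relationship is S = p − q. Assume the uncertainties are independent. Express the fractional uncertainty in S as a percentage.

7.42%

Sums and differences: (δS)² = Σ (cᵢ δxᵢ)².
  (δp)² = 14.3;  (δq)² = 4.12
δS = √(18.4) = 4.29
S = 57.85, so δS/S = 4.29/57.85 = 0.0742.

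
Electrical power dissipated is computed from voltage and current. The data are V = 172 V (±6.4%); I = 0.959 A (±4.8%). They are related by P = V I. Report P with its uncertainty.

P is a product of powers, so relative uncertainties combine in quadrature:
  (1·δV/V)² = (1×0.0640)² = 0.00410;  (1·δI/I)² = (1×0.0480)² = 0.00230
δP/P = √(0.00640) = 0.0800
P = 165 W, so δP = 0.0800 × 165 = 13.2 W.

165 ± 13.2 W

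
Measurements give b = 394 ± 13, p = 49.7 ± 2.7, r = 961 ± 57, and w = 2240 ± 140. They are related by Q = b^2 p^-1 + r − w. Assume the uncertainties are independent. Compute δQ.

Let h = b^2·p^-1 = 3120. δh/h = √((2·δb/b)² + (-1·δp/p)²) = √(0.00435 + 0.00295) = 0.0855, so δh = 267.
Q = h + r − w: δQ = √(δh² + δr² + δw²) = √(71300 + 3250 + 19600) = 307

307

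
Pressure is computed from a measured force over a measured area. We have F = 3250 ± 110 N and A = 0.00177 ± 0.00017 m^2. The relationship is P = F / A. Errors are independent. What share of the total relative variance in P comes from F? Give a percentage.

(δP/P)² = (1·δF/F)² + (-1·δA/A)²
  F term: (1×0.0338)² = 0.00115
  A term: (-1×0.0960)² = 0.00922
Total = 0.0104. Share from F = 0.00115/0.0104 = 0.110.

11.0%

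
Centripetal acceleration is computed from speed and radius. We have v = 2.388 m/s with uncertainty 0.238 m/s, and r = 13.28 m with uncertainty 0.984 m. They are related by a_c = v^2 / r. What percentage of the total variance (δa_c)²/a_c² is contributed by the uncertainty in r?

12.1%

(δa_c/a_c)² = (2·δv/v)² + (-1·δr/r)²
  v term: (2×0.0997)² = 0.0397
  r term: (-1×0.0741)² = 0.00549
Total = 0.0452. Share from r = 0.00549/0.0452 = 0.121.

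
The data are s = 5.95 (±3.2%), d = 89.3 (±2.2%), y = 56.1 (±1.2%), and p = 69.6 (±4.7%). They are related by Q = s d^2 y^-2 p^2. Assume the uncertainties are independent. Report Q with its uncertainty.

73000 ± 8120

Products/powers → add relative errors in quadrature, weighted by exponent:
  (1·δs/s)² = (1×0.0320)² = 0.00102;  (2·δd/d)² = (2×0.0220)² = 0.00194;  (-2·δy/y)² = (-2×0.0120)² = 0.000576;  (2·δp/p)² = (2×0.0470)² = 0.00884
δQ/Q = √(0.0124) = 0.111
Q = 73000, so δQ = 0.111 × 73000 = 8120.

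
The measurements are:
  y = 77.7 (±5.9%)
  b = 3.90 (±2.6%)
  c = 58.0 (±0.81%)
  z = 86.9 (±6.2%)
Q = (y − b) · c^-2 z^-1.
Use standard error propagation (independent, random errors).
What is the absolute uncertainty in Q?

2.25e-05

Let u = y − b = 73.8. δu = √(δy² + δb²) = √(21.0 + 0.0103) = 4.59, so δu/u = 0.0621.
Q is then a monomial in u, c, z:
δQ/Q = √((δu/u)² + (-2·δc/c)² + (-1·δz/z)²) = √(0.00386 + 0.000262 + 0.00384) = 0.0893
Q = 0.000252, so δQ = 0.0893 × 0.000252 = 2.25e-05.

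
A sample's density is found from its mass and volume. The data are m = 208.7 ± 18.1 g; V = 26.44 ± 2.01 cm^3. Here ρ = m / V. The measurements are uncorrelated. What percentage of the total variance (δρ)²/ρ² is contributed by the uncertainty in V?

43.4%

(δρ/ρ)² = (1·δm/m)² + (-1·δV/V)²
  m term: (1×0.0867)² = 0.00752
  V term: (-1×0.0760)² = 0.00578
Total = 0.0133. Share from V = 0.00578/0.0133 = 0.434.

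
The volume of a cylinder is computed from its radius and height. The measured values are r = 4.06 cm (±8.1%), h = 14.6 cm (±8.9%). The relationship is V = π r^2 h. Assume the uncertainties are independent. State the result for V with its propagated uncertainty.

Since V is a product/quotient, work with relative uncertainties:
  (2·δr/r)² = (2×0.0810)² = 0.0262;  (1·δh/h)² = (1×0.0890)² = 0.00792
δV/V = √(0.0342) = 0.185
V = 756 cm^3, so δV = 0.185 × 756 = 140 cm^3.

756 ± 140 cm^3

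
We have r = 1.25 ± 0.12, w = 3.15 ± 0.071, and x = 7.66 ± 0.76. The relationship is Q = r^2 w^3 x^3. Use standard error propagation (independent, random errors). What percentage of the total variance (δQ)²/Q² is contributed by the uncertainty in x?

68.1%

(δQ/Q)² = (2·δr/r)² + (3·δw/w)² + (3·δx/x)²
  r term: (2×0.0960)² = 0.0369
  w term: (3×0.0225)² = 0.00457
  x term: (3×0.0992)² = 0.0886
Total = 0.130. Share from x = 0.0886/0.130 = 0.681.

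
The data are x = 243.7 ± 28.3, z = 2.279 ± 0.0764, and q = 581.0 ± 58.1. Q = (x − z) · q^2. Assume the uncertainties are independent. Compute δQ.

1.89e+07

Let u = x − z = 241.4. δu = √(δx² + δz²) = √(801 + 0.00584) = 28.3, so δu/u = 0.117.
Q is then a monomial in u, q:
δQ/Q = √((δu/u)² + (2·δq/q)²) = √(0.0137 + 0.0400) = 0.232
Q = 8.149e+07, so δQ = 0.232 × 8.149e+07 = 1.89e+07.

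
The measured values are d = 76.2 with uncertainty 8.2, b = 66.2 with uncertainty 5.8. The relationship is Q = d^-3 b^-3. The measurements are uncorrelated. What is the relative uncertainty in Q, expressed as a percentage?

41.6%

For a monomial Q ∝ d^-3, b^-3, fractional errors add in quadrature:
  (-3·δd/d)² = (-3×0.108)² = 0.104;  (-3·δb/b)² = (-3×0.0876)² = 0.0691
δQ/Q = √(0.173) = 0.416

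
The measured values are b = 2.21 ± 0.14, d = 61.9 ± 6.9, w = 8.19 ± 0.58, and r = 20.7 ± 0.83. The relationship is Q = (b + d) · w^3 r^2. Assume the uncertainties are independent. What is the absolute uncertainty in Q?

3.79e+06

Let u = b + d = 64.1. δu = √(δb² + δd²) = √(0.0196 + 47.6) = 6.90, so δu/u = 0.108.
Q is then a monomial in u, w, r:
δQ/Q = √((δu/u)² + (3·δw/w)² + (2·δr/r)²) = √(0.0116 + 0.0451 + 0.00643) = 0.251
Q = 1.51e+07, so δQ = 0.251 × 1.51e+07 = 3.79e+06.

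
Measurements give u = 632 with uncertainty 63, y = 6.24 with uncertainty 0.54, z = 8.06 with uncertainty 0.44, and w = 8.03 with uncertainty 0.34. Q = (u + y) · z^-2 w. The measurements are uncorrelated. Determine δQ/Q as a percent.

15.3%

Let h = u + y = 638. δh = √(δu² + δy²) = √(3970 + 0.292) = 63.0, so δh/h = 0.0987.
Q is then a monomial in h, z, w:
δQ/Q = √((δh/h)² + (-2·δz/z)² + (1·δw/w)²) = √(0.00974 + 0.0119 + 0.00179) = 0.153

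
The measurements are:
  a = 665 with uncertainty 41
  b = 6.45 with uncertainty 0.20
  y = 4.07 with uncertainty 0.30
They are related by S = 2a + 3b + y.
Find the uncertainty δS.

For a sum/difference, combine absolute errors in quadrature:
  (2·δa)² = 6720;  (3·δb)² = 0.360;  (δy)² = 0.0900
δS = √(6720) = 82.0

82.0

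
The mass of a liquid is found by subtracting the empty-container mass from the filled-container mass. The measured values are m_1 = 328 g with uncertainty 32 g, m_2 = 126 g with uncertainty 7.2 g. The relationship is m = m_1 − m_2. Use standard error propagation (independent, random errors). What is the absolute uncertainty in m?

32.8 g

m is a linear combination, so absolute uncertainties add in quadrature:
  (δm_1)² = 1020;  (δm_2)² = 51.8
δm = √(1080) = 32.8 g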